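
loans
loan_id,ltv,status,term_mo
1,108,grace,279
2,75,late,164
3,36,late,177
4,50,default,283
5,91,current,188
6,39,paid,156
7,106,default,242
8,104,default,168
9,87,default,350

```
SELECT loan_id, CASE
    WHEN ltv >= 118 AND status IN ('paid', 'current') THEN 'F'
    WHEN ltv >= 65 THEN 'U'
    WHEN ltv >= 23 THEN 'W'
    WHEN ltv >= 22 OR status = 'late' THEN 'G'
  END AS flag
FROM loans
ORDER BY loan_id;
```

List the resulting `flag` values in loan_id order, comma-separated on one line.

loan_id=1: ltv >= 65 → U
loan_id=2: ltv >= 65 → U
loan_id=3: ltv >= 23 → W
loan_id=4: ltv >= 23 → W
loan_id=5: ltv >= 65 → U
loan_id=6: ltv >= 23 → W
loan_id=7: ltv >= 65 → U
loan_id=8: ltv >= 65 → U
loan_id=9: ltv >= 65 → U

U, U, W, W, U, W, U, U, U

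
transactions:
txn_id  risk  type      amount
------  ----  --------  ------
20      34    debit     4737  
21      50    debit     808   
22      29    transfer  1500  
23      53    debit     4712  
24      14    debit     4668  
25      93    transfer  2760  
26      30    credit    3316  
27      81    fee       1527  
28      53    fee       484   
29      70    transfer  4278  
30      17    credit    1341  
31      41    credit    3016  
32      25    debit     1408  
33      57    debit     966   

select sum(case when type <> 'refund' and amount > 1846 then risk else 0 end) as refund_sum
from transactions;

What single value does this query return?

txn_id=20: ✓ → 34
txn_id=21: ✗
txn_id=22: ✗
txn_id=23: ✓ → 53
txn_id=24: ✓ → 14
txn_id=25: ✓ → 93
txn_id=26: ✓ → 30
txn_id=27: ✗
txn_id=28: ✗
txn_id=29: ✓ → 70
txn_id=30: ✗
txn_id=31: ✓ → 41
txn_id=32: ✗
txn_id=33: ✗
refund_sum = 34 + 53 + 14 + 93 + 30 + 70 + 41 = 335

335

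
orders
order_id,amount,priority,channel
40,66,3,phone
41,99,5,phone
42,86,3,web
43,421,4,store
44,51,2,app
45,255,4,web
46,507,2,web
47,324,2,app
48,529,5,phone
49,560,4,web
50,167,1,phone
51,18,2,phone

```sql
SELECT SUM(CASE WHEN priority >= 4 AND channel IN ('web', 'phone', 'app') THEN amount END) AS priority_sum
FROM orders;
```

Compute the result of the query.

order_id=40: ✗
order_id=41: ✓ → 99
order_id=42: ✗
order_id=43: ✗
order_id=44: ✗
order_id=45: ✓ → 255
order_id=46: ✗
order_id=47: ✗
order_id=48: ✓ → 529
order_id=49: ✓ → 560
order_id=50: ✗
order_id=51: ✗
priority_sum = 99 + 255 + 529 + 560 = 1443

1443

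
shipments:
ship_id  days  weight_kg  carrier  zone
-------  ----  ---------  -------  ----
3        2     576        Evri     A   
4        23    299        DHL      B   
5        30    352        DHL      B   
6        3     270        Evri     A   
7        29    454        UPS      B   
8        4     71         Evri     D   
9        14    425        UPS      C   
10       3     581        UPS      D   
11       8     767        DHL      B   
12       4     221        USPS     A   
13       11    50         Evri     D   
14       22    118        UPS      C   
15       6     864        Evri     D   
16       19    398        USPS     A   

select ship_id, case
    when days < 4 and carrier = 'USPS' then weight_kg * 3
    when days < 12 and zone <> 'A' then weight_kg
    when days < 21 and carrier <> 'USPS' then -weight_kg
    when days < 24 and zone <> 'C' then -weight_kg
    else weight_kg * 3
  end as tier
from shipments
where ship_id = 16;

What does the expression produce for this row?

-398

ship_id = 16: days=19, weight_kg=398, carrier=USPS, zone=A.
days < 4 and carrier = 'USPS' → false
days < 12 and zone <> 'A' → false
days < 21 and carrier <> 'USPS' → false
days < 24 and zone <> 'C' → true → -398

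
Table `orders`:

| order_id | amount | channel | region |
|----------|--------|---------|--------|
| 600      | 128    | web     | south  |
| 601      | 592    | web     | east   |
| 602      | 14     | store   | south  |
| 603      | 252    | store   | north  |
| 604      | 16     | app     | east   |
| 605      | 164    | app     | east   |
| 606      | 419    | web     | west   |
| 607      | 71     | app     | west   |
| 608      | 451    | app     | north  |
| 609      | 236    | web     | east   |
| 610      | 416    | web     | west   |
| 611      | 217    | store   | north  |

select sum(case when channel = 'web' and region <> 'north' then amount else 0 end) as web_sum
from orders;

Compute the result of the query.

1791

order_id=600: ✓ → 128
order_id=601: ✓ → 592
order_id=602: ✗
order_id=603: ✗
order_id=604: ✗
order_id=605: ✗
order_id=606: ✓ → 419
order_id=607: ✗
order_id=608: ✗
order_id=609: ✓ → 236
order_id=610: ✓ → 416
order_id=611: ✗
web_sum = 128 + 592 + 419 + 236 + 416 = 1791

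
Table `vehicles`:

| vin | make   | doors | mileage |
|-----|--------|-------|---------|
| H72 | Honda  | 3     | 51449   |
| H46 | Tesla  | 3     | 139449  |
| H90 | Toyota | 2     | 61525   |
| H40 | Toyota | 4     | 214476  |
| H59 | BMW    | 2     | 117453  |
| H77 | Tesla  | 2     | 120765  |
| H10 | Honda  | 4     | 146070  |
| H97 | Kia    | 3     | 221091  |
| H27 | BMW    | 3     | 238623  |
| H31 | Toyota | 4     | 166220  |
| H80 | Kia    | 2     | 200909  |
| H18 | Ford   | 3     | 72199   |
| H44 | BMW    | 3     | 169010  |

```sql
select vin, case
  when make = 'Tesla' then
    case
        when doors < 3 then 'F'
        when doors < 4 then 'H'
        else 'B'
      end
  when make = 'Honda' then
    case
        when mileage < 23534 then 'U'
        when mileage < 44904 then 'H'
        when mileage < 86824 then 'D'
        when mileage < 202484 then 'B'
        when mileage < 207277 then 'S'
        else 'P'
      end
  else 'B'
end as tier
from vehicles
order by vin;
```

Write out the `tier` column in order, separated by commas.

vin=H10: make='Honda' → inner[mileage < 202484] → B
vin=H18: make='Ford' → outer ELSE → B
vin=H27: make='BMW' → outer ELSE → B
vin=H31: make='Toyota' → outer ELSE → B
vin=H40: make='Toyota' → outer ELSE → B
vin=H44: make='BMW' → outer ELSE → B
vin=H46: make='Tesla' → inner[doors < 4] → H
vin=H59: make='BMW' → outer ELSE → B
vin=H72: make='Honda' → inner[mileage < 86824] → D
vin=H77: make='Tesla' → inner[doors < 3] → F
vin=H80: make='Kia' → outer ELSE → B
vin=H90: make='Toyota' → outer ELSE → B
vin=H97: make='Kia' → outer ELSE → B

B, B, B, B, B, B, H, B, D, F, B, B, B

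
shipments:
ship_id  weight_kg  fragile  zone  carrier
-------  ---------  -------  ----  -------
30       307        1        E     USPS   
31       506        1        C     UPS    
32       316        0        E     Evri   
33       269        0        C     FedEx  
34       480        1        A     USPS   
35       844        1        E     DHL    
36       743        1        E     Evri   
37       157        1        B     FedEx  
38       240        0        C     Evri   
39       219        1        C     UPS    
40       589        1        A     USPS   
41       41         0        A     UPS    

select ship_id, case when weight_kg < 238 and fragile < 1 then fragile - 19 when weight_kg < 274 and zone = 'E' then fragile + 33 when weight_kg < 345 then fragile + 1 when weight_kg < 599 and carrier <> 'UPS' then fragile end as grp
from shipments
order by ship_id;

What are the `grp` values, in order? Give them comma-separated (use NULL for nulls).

2, NULL, 1, 1, 1, NULL, NULL, 2, 1, 2, 1, -19

ship_id=30: weight_kg < 345 → 2
ship_id=31: (no match → NULL) → NULL
ship_id=32: weight_kg < 345 → 1
ship_id=33: weight_kg < 345 → 1
ship_id=34: weight_kg < 599 and carrier <> 'UPS' → 1
ship_id=35: (no match → NULL) → NULL
ship_id=36: (no match → NULL) → NULL
ship_id=37: weight_kg < 345 → 2
ship_id=38: weight_kg < 345 → 1
ship_id=39: weight_kg < 345 → 2
ship_id=40: weight_kg < 599 and carrier <> 'UPS' → 1
ship_id=41: weight_kg < 238 and fragile < 1 → -19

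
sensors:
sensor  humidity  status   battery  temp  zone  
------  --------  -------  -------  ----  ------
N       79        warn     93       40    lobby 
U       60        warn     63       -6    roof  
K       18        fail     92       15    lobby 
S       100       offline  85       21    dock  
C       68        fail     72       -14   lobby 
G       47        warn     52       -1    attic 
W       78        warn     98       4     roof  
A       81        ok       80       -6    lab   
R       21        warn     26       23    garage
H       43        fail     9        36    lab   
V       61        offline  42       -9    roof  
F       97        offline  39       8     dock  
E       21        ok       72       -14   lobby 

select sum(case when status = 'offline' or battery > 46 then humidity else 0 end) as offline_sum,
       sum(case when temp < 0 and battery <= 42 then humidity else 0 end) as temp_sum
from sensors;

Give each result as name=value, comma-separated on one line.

offline_sum=710, temp_sum=61

[offline_sum: status = 'offline' or battery > 46]
sensor=N: ✓ → 79
sensor=U: ✓ → 60
sensor=K: ✓ → 18
sensor=S: ✓ → 100
sensor=C: ✓ → 68
sensor=G: ✓ → 47
sensor=W: ✓ → 78
sensor=A: ✓ → 81
sensor=R: ✗
sensor=H: ✗
sensor=V: ✓ → 61
sensor=F: ✓ → 97
sensor=E: ✓ → 21
offline_sum = 79 + 60 + 18 + 100 + 68 + 47 + 78 + 81 + 61 + 97 + 21 = 710
—
[temp_sum: temp < 0 and battery <= 42]
sensor=N: ✗
sensor=U: ✗
sensor=K: ✗
sensor=S: ✗
sensor=C: ✗
sensor=G: ✗
sensor=W: ✗
sensor=A: ✗
sensor=R: ✗
sensor=H: ✗
sensor=V: ✓ → 61
sensor=F: ✗
sensor=E: ✗
temp_sum = 61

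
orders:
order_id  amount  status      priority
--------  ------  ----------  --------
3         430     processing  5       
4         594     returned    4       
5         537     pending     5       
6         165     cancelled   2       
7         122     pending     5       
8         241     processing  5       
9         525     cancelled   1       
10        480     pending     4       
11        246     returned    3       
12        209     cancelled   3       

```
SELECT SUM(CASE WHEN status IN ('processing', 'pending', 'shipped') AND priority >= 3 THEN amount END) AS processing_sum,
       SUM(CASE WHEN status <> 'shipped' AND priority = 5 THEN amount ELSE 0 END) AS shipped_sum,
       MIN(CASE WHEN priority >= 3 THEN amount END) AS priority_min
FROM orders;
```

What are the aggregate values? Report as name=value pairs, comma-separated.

[processing_sum: status IN ('processing', 'pending', 'shipped') AND priority >= 3]
order_id=3: ✓ → 430
order_id=4: ✗
order_id=5: ✓ → 537
order_id=6: ✗
order_id=7: ✓ → 122
order_id=8: ✓ → 241
order_id=9: ✗
order_id=10: ✓ → 480
order_id=11: ✗
order_id=12: ✗
processing_sum = 430 + 537 + 122 + 241 + 480 = 1810
—
[shipped_sum: status <> 'shipped' AND priority = 5]
order_id=3: ✓ → 430
order_id=4: ✗
order_id=5: ✓ → 537
order_id=6: ✗
order_id=7: ✓ → 122
order_id=8: ✓ → 241
order_id=9: ✗
order_id=10: ✗
order_id=11: ✗
order_id=12: ✗
shipped_sum = 430 + 537 + 122 + 241 = 1330
—
[priority_min: priority >= 3]
order_id=3: ✓ → 430
order_id=4: ✓ → 594
order_id=5: ✓ → 537
order_id=6: ✗
order_id=7: ✓ → 122
order_id=8: ✓ → 241
order_id=9: ✗
order_id=10: ✓ → 480
order_id=11: ✓ → 246
order_id=12: ✓ → 209
priority_min = MIN(430, 594, 537, 122, 241, 480, 246, 209) = 122

processing_sum=1810, shipped_sum=1330, priority_min=122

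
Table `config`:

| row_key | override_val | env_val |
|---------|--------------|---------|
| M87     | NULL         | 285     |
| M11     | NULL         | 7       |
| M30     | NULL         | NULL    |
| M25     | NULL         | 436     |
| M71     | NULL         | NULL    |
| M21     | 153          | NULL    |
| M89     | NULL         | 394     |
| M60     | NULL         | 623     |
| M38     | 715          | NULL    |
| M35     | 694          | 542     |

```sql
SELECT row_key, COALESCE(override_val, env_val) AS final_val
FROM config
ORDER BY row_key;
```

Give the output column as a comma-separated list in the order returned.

7, 153, 436, NULL, 694, 715, 623, NULL, 285, 394

row_key=M11: override_val=NULL, env_val=7 → 7
row_key=M21: override_val=153 → 153
row_key=M25: override_val=NULL, env_val=436 → 436
row_key=M30: override_val=NULL, env_val=NULL (all NULL) → NULL
row_key=M35: override_val=694 → 694
row_key=M38: override_val=715 → 715
row_key=M60: override_val=NULL, env_val=623 → 623
row_key=M71: override_val=NULL, env_val=NULL (all NULL) → NULL
row_key=M87: override_val=NULL, env_val=285 → 285
row_key=M89: override_val=NULL, env_val=394 → 394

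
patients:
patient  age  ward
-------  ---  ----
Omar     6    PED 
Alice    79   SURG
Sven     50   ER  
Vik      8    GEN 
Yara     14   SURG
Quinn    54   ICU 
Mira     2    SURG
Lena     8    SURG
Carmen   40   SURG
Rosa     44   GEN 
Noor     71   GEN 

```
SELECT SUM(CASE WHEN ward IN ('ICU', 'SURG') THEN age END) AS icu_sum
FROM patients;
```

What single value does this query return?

patient=Omar: ✗
patient=Alice: ✓ → 79
patient=Sven: ✗
patient=Vik: ✗
patient=Yara: ✓ → 14
patient=Quinn: ✓ → 54
patient=Mira: ✓ → 2
patient=Lena: ✓ → 8
patient=Carmen: ✓ → 40
patient=Rosa: ✗
patient=Noor: ✗
icu_sum = 79 + 14 + 54 + 2 + 8 + 40 = 197

197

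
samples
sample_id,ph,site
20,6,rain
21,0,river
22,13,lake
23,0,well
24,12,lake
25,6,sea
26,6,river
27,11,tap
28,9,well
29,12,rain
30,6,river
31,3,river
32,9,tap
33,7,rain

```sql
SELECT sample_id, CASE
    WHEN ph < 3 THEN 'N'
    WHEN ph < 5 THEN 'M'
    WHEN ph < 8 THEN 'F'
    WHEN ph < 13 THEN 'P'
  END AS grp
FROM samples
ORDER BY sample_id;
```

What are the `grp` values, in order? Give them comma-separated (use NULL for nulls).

sample_id=20: ph < 8 → F
sample_id=21: ph < 3 → N
sample_id=22: (no match → NULL) → NULL
sample_id=23: ph < 3 → N
sample_id=24: ph < 13 → P
sample_id=25: ph < 8 → F
sample_id=26: ph < 8 → F
sample_id=27: ph < 13 → P
sample_id=28: ph < 13 → P
sample_id=29: ph < 13 → P
sample_id=30: ph < 8 → F
sample_id=31: ph < 5 → M
sample_id=32: ph < 13 → P
sample_id=33: ph < 8 → F

F, N, NULL, N, P, F, F, P, P, P, F, M, P, F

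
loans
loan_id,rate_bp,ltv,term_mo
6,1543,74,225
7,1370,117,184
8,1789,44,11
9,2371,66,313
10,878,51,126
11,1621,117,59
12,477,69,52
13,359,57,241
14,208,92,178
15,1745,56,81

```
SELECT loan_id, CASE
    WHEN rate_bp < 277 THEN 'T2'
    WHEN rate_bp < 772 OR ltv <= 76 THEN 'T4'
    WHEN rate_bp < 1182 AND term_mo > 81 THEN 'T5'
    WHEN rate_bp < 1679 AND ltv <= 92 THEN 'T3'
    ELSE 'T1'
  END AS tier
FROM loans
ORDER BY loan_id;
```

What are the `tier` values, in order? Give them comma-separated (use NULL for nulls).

T4, T1, T4, T4, T4, T1, T4, T4, T2, T4

loan_id=6: rate_bp < 772 OR ltv <= 76 → T4
loan_id=7: ELSE → T1
loan_id=8: rate_bp < 772 OR ltv <= 76 → T4
loan_id=9: rate_bp < 772 OR ltv <= 76 → T4
loan_id=10: rate_bp < 772 OR ltv <= 76 → T4
loan_id=11: ELSE → T1
loan_id=12: rate_bp < 772 OR ltv <= 76 → T4
loan_id=13: rate_bp < 772 OR ltv <= 76 → T4
loan_id=14: rate_bp < 277 → T2
loan_id=15: rate_bp < 772 OR ltv <= 76 → T4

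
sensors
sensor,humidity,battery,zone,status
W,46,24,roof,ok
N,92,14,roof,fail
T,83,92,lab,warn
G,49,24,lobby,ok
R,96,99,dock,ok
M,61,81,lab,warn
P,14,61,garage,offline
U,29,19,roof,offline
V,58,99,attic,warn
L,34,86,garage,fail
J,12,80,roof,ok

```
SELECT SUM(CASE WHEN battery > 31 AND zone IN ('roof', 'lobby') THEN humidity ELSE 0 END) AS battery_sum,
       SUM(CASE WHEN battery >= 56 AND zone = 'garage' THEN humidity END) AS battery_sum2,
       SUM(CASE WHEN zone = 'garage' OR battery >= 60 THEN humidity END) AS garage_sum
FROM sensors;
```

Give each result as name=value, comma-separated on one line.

[battery_sum: battery > 31 AND zone IN ('roof', 'lobby')]
sensor=W: ✗
sensor=N: ✗
sensor=T: ✗
sensor=G: ✗
sensor=R: ✗
sensor=M: ✗
sensor=P: ✗
sensor=U: ✗
sensor=V: ✗
sensor=L: ✗
sensor=J: ✓ → 12
battery_sum = 12
—
[battery_sum2: battery >= 56 AND zone = 'garage']
sensor=W: ✗
sensor=N: ✗
sensor=T: ✗
sensor=G: ✗
sensor=R: ✗
sensor=M: ✗
sensor=P: ✓ → 14
sensor=U: ✗
sensor=V: ✗
sensor=L: ✓ → 34
sensor=J: ✗
battery_sum2 = 14 + 34 = 48
—
[garage_sum: zone = 'garage' OR battery >= 60]
sensor=W: ✗
sensor=N: ✗
sensor=T: ✓ → 83
sensor=G: ✗
sensor=R: ✓ → 96
sensor=M: ✓ → 61
sensor=P: ✓ → 14
sensor=U: ✗
sensor=V: ✓ → 58
sensor=L: ✓ → 34
sensor=J: ✓ → 12
garage_sum = 83 + 96 + 61 + 14 + 58 + 34 + 12 = 358

battery_sum=12, battery_sum2=48, garage_sum=358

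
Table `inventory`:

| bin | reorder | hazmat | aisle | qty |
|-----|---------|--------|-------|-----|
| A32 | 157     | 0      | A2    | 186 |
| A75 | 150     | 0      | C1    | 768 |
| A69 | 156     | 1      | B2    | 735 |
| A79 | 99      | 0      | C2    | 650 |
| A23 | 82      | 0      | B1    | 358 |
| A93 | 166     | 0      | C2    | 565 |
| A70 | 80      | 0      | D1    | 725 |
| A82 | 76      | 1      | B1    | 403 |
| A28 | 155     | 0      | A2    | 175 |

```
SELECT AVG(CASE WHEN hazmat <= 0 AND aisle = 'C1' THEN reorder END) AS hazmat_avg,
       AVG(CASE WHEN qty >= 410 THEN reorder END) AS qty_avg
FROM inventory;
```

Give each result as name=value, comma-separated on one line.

hazmat_avg=150, qty_avg=130.2

[hazmat_avg: hazmat <= 0 AND aisle = 'C1']
bin=A32: ✗
bin=A75: ✓ → 150
bin=A69: ✗
bin=A79: ✗
bin=A23: ✗
bin=A93: ✗
bin=A70: ✗
bin=A82: ✗
bin=A28: ✗
hazmat_avg = 150
—
[qty_avg: qty >= 410]
bin=A32: ✗
bin=A75: ✓ → 150
bin=A69: ✓ → 156
bin=A79: ✓ → 99
bin=A23: ✗
bin=A93: ✓ → 166
bin=A70: ✓ → 80
bin=A82: ✗
bin=A28: ✗
qty_avg = (150 + 156 + 99 + 166 + 80) / 5 = 130.2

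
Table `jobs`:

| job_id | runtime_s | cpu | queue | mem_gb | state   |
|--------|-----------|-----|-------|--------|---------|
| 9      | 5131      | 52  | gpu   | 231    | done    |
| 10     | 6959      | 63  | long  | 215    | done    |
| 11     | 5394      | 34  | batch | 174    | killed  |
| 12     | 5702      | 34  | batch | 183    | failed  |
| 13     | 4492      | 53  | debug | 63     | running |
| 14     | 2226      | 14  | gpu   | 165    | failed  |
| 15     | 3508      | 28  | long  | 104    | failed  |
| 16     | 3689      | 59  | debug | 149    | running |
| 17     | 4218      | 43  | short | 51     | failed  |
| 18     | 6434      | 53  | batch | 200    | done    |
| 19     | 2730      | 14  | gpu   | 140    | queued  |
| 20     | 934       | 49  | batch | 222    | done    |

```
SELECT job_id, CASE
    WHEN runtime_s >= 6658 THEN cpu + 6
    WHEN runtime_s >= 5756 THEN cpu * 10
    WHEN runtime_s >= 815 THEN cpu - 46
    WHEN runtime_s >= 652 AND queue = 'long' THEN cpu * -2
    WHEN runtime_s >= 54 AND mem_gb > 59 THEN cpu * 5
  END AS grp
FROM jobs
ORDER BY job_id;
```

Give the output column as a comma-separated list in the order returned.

6, 69, -12, -12, 7, -32, -18, 13, -3, 530, -32, 3

job_id=9: runtime_s >= 815 → 6
job_id=10: runtime_s >= 6658 → 69
job_id=11: runtime_s >= 815 → -12
job_id=12: runtime_s >= 815 → -12
job_id=13: runtime_s >= 815 → 7
job_id=14: runtime_s >= 815 → -32
job_id=15: runtime_s >= 815 → -18
job_id=16: runtime_s >= 815 → 13
job_id=17: runtime_s >= 815 → -3
job_id=18: runtime_s >= 5756 → 530
job_id=19: runtime_s >= 815 → -32
job_id=20: runtime_s >= 815 → 3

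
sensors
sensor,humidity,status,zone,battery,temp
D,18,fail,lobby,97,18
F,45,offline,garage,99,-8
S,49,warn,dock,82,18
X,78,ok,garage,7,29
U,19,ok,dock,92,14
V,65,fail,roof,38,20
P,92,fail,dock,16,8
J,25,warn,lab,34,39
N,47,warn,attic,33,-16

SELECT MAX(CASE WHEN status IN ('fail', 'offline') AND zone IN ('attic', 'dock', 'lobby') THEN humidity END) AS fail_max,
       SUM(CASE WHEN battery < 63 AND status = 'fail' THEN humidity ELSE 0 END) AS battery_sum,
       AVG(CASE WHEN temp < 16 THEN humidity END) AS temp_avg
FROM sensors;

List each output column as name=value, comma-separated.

[fail_max: status IN ('fail', 'offline') AND zone IN ('attic', 'dock', 'lobby')]
sensor=D: ✓ → 18
sensor=F: ✗
sensor=S: ✗
sensor=X: ✗
sensor=U: ✗
sensor=V: ✗
sensor=P: ✓ → 92
sensor=J: ✗
sensor=N: ✗
fail_max = MAX(18, 92) = 92
—
[battery_sum: battery < 63 AND status = 'fail']
sensor=D: ✗
sensor=F: ✗
sensor=S: ✗
sensor=X: ✗
sensor=U: ✗
sensor=V: ✓ → 65
sensor=P: ✓ → 92
sensor=J: ✗
sensor=N: ✗
battery_sum = 65 + 92 = 157
—
[temp_avg: temp < 16]
sensor=D: ✗
sensor=F: ✓ → 45
sensor=S: ✗
sensor=X: ✗
sensor=U: ✓ → 19
sensor=V: ✗
sensor=P: ✓ → 92
sensor=J: ✗
sensor=N: ✓ → 47
temp_avg = (45 + 19 + 92 + 47) / 4 = 50.75

fail_max=92, battery_sum=157, temp_avg=50.75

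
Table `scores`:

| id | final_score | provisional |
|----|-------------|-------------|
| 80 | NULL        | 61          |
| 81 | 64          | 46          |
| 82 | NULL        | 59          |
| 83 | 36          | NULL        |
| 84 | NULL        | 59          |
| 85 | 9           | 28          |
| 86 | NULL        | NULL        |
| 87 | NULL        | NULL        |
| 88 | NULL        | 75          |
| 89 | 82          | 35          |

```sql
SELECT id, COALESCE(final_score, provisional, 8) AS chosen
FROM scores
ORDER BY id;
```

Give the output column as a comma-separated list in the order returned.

id=80: final_score=NULL, provisional=61 → 61
id=81: final_score=64 → 64
id=82: final_score=NULL, provisional=59 → 59
id=83: final_score=36 → 36
id=84: final_score=NULL, provisional=59 → 59
id=85: final_score=9 → 9
id=86: final_score=NULL, provisional=NULL, → literal 8 → 8
id=87: final_score=NULL, provisional=NULL, → literal 8 → 8
id=88: final_score=NULL, provisional=75 → 75
id=89: final_score=82 → 82

61, 64, 59, 36, 59, 9, 8, 8, 75, 82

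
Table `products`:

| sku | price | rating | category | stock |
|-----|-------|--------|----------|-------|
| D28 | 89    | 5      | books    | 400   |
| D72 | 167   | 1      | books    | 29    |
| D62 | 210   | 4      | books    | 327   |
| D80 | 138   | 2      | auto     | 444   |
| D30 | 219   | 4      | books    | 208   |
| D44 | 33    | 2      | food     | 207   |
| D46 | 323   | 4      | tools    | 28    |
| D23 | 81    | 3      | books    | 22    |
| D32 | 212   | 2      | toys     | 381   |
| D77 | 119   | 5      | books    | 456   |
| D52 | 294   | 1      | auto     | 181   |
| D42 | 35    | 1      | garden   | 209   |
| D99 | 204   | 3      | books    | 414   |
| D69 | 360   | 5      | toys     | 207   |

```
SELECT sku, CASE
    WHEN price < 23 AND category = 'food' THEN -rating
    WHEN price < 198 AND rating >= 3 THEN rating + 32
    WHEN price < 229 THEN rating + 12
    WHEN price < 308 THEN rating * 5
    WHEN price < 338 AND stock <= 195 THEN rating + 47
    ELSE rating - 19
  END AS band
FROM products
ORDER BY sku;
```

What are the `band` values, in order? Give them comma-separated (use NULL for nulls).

sku=D23: price < 198 AND rating >= 3 → 35
sku=D28: price < 198 AND rating >= 3 → 37
sku=D30: price < 229 → 16
sku=D32: price < 229 → 14
sku=D42: price < 229 → 13
sku=D44: price < 229 → 14
sku=D46: price < 338 AND stock <= 195 → 51
sku=D52: price < 308 → 5
sku=D62: price < 229 → 16
sku=D69: ELSE → -14
sku=D72: price < 229 → 13
sku=D77: price < 198 AND rating >= 3 → 37
sku=D80: price < 229 → 14
sku=D99: price < 229 → 15

35, 37, 16, 14, 13, 14, 51, 5, 16, -14, 13, 37, 14, 15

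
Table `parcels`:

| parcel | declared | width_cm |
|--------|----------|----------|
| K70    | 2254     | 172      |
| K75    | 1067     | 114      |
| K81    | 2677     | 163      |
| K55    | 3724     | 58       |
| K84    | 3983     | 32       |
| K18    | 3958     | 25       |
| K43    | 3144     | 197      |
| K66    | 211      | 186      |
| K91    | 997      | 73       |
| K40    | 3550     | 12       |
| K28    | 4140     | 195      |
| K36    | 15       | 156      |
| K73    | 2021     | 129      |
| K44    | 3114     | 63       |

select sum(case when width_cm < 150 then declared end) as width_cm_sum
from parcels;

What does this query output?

22414

parcel=K70: ✗
parcel=K75: ✓ → 1067
parcel=K81: ✗
parcel=K55: ✓ → 3724
parcel=K84: ✓ → 3983
parcel=K18: ✓ → 3958
parcel=K43: ✗
parcel=K66: ✗
parcel=K91: ✓ → 997
parcel=K40: ✓ → 3550
parcel=K28: ✗
parcel=K36: ✗
parcel=K73: ✓ → 2021
parcel=K44: ✓ → 3114
width_cm_sum = 1067 + 3724 + 3983 + 3958 + 997 + 3550 + 2021 + 3114 = 22414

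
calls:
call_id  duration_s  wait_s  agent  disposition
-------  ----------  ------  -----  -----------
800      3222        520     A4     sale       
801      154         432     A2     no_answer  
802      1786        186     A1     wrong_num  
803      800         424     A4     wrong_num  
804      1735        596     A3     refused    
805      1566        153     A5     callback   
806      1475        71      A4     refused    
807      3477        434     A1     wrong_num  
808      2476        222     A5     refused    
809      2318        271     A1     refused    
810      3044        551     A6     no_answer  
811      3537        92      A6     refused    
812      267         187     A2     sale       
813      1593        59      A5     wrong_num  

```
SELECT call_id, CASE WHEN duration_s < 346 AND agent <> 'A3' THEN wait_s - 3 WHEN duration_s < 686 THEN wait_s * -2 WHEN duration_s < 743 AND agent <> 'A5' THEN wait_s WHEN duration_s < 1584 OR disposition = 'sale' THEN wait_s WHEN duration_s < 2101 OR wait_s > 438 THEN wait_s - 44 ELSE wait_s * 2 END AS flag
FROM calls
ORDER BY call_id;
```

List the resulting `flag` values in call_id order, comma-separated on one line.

call_id=800: duration_s < 1584 OR disposition = 'sale' → 520
call_id=801: duration_s < 346 AND agent <> 'A3' → 429
call_id=802: duration_s < 2101 OR wait_s > 438 → 142
call_id=803: duration_s < 1584 OR disposition = 'sale' → 424
call_id=804: duration_s < 2101 OR wait_s > 438 → 552
call_id=805: duration_s < 1584 OR disposition = 'sale' → 153
call_id=806: duration_s < 1584 OR disposition = 'sale' → 71
call_id=807: ELSE → 868
call_id=808: ELSE → 444
call_id=809: ELSE → 542
call_id=810: duration_s < 2101 OR wait_s > 438 → 507
call_id=811: ELSE → 184
call_id=812: duration_s < 346 AND agent <> 'A3' → 184
call_id=813: duration_s < 2101 OR wait_s > 438 → 15

520, 429, 142, 424, 552, 153, 71, 868, 444, 542, 507, 184, 184, 15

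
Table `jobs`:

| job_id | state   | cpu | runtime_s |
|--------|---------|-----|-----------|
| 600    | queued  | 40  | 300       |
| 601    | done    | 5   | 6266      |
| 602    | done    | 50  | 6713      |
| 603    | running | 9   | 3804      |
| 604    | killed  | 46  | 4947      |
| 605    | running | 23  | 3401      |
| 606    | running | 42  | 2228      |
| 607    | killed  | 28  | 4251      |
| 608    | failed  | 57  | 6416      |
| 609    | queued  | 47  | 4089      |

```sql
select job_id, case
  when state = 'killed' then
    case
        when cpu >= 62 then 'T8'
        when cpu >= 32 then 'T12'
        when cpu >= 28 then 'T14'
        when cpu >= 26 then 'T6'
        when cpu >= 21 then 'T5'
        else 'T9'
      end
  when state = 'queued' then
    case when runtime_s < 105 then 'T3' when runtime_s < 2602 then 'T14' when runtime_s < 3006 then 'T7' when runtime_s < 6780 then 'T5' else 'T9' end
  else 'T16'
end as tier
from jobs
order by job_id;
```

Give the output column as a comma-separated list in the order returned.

T14, T16, T16, T16, T12, T16, T16, T14, T16, T5

job_id=600: state='queued' → inner[runtime_s < 2602] → T14
job_id=601: state='done' → outer ELSE → T16
job_id=602: state='done' → outer ELSE → T16
job_id=603: state='running' → outer ELSE → T16
job_id=604: state='killed' → inner[cpu >= 32] → T12
job_id=605: state='running' → outer ELSE → T16
job_id=606: state='running' → outer ELSE → T16
job_id=607: state='killed' → inner[cpu >= 28] → T14
job_id=608: state='failed' → outer ELSE → T16
job_id=609: state='queued' → inner[runtime_s < 6780] → T5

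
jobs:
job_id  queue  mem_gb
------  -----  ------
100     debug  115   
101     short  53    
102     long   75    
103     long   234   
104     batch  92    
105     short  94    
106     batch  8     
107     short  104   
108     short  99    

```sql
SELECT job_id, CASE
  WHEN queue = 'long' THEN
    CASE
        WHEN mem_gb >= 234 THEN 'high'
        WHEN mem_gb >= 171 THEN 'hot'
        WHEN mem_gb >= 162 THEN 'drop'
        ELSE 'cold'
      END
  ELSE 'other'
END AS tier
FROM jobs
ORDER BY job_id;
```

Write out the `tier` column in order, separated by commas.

other, other, cold, high, other, other, other, other, other

job_id=100: queue='debug' → outer ELSE → other
job_id=101: queue='short' → outer ELSE → other
job_id=102: queue='long' → inner[ELSE] → cold
job_id=103: queue='long' → inner[mem_gb >= 234] → high
job_id=104: queue='batch' → outer ELSE → other
job_id=105: queue='short' → outer ELSE → other
job_id=106: queue='batch' → outer ELSE → other
job_id=107: queue='short' → outer ELSE → other
job_id=108: queue='short' → outer ELSE → other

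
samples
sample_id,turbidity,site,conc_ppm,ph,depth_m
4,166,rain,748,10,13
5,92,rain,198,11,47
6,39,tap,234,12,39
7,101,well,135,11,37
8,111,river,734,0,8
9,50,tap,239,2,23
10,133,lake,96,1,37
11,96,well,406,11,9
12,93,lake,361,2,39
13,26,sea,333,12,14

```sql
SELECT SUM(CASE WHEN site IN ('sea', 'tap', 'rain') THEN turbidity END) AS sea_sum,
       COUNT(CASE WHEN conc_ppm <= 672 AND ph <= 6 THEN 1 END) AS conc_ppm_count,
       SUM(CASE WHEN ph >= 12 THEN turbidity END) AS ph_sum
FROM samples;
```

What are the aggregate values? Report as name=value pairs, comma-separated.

sea_sum=373, conc_ppm_count=3, ph_sum=65

[sea_sum: site IN ('sea', 'tap', 'rain')]
sample_id=4: ✓ → 166
sample_id=5: ✓ → 92
sample_id=6: ✓ → 39
sample_id=7: ✗
sample_id=8: ✗
sample_id=9: ✓ → 50
sample_id=10: ✗
sample_id=11: ✗
sample_id=12: ✗
sample_id=13: ✓ → 26
sea_sum = 166 + 92 + 39 + 50 + 26 = 373
—
[conc_ppm_count: conc_ppm <= 672 AND ph <= 6]
sample_id=4: ✗
sample_id=5: ✗
sample_id=6: ✗
sample_id=7: ✗
sample_id=8: ✗
sample_id=9: ✓ → 1
sample_id=10: ✓ → 1
sample_id=11: ✗
sample_id=12: ✓ → 1
sample_id=13: ✗
conc_ppm_count = COUNT(1, 1, 1) = 3
—
[ph_sum: ph >= 12]
sample_id=4: ✗
sample_id=5: ✗
sample_id=6: ✓ → 39
sample_id=7: ✗
sample_id=8: ✗
sample_id=9: ✗
sample_id=10: ✗
sample_id=11: ✗
sample_id=12: ✗
sample_id=13: ✓ → 26
ph_sum = 39 + 26 = 65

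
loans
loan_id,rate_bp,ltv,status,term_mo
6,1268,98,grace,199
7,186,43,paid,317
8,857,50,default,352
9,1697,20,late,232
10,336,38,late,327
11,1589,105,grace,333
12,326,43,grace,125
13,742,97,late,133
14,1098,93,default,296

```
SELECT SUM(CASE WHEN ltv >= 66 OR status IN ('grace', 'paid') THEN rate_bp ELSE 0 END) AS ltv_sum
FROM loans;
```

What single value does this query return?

loan_id=6: ✓ → 1268
loan_id=7: ✓ → 186
loan_id=8: ✗
loan_id=9: ✗
loan_id=10: ✗
loan_id=11: ✓ → 1589
loan_id=12: ✓ → 326
loan_id=13: ✓ → 742
loan_id=14: ✓ → 1098
ltv_sum = 1268 + 186 + 1589 + 326 + 742 + 1098 = 5209

5209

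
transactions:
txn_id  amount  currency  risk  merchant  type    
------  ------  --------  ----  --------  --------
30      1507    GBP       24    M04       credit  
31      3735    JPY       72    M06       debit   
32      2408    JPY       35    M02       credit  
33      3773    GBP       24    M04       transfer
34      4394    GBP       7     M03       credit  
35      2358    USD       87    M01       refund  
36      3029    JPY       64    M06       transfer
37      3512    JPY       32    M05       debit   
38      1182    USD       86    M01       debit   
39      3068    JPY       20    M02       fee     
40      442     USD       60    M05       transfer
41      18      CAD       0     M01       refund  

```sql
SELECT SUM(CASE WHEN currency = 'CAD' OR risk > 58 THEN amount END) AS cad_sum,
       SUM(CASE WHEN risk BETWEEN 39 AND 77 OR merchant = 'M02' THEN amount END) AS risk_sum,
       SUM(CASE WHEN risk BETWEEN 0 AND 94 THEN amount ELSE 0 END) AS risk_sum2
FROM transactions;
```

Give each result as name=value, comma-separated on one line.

[cad_sum: currency = 'CAD' OR risk > 58]
txn_id=30: ✗
txn_id=31: ✓ → 3735
txn_id=32: ✗
txn_id=33: ✗
txn_id=34: ✗
txn_id=35: ✓ → 2358
txn_id=36: ✓ → 3029
txn_id=37: ✗
txn_id=38: ✓ → 1182
txn_id=39: ✗
txn_id=40: ✓ → 442
txn_id=41: ✓ → 18
cad_sum = 3735 + 2358 + 3029 + 1182 + 442 + 18 = 10764
—
[risk_sum: risk BETWEEN 39 AND 77 OR merchant = 'M02']
txn_id=30: ✗
txn_id=31: ✓ → 3735
txn_id=32: ✓ → 2408
txn_id=33: ✗
txn_id=34: ✗
txn_id=35: ✗
txn_id=36: ✓ → 3029
txn_id=37: ✗
txn_id=38: ✗
txn_id=39: ✓ → 3068
txn_id=40: ✓ → 442
txn_id=41: ✗
risk_sum = 3735 + 2408 + 3029 + 3068 + 442 = 12682
—
[risk_sum2: risk BETWEEN 0 AND 94]
txn_id=30: ✓ → 1507
txn_id=31: ✓ → 3735
txn_id=32: ✓ → 2408
txn_id=33: ✓ → 3773
txn_id=34: ✓ → 4394
txn_id=35: ✓ → 2358
txn_id=36: ✓ → 3029
txn_id=37: ✓ → 3512
txn_id=38: ✓ → 1182
txn_id=39: ✓ → 3068
txn_id=40: ✓ → 442
txn_id=41: ✓ → 18
risk_sum2 = 1507 + 3735 + 2408 + 3773 + 4394 + 2358 + 3029 + 3512 + 1182 + 3068 + 442 + 18 = 29426

cad_sum=10764, risk_sum=12682, risk_sum2=29426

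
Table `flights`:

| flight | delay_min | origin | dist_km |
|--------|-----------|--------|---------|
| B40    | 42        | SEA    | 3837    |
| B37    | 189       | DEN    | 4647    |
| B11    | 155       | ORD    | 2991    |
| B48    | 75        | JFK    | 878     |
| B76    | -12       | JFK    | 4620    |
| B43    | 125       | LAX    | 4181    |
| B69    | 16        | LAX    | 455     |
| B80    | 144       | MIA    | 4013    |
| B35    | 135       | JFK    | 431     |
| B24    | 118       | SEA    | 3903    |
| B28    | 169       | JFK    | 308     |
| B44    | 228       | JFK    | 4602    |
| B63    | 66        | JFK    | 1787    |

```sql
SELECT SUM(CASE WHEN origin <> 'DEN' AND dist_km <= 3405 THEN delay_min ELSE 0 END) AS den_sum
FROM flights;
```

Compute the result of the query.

616

flight=B40: ✗
flight=B37: ✗
flight=B11: ✓ → 155
flight=B48: ✓ → 75
flight=B76: ✗
flight=B43: ✗
flight=B69: ✓ → 16
flight=B80: ✗
flight=B35: ✓ → 135
flight=B24: ✗
flight=B28: ✓ → 169
flight=B44: ✗
flight=B63: ✓ → 66
den_sum = 155 + 75 + 16 + 135 + 169 + 66 = 616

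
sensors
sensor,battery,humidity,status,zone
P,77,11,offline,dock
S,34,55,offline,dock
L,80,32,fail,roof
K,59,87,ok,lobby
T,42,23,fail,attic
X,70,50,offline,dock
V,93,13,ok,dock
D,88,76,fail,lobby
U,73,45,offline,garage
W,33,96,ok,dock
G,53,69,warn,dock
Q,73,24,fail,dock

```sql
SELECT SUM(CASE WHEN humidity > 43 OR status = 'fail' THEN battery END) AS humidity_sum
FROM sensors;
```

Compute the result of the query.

605

sensor=P: ✗
sensor=S: ✓ → 34
sensor=L: ✓ → 80
sensor=K: ✓ → 59
sensor=T: ✓ → 42
sensor=X: ✓ → 70
sensor=V: ✗
sensor=D: ✓ → 88
sensor=U: ✓ → 73
sensor=W: ✓ → 33
sensor=G: ✓ → 53
sensor=Q: ✓ → 73
humidity_sum = 34 + 80 + 59 + 42 + 70 + 88 + 73 + 33 + 53 + 73 = 605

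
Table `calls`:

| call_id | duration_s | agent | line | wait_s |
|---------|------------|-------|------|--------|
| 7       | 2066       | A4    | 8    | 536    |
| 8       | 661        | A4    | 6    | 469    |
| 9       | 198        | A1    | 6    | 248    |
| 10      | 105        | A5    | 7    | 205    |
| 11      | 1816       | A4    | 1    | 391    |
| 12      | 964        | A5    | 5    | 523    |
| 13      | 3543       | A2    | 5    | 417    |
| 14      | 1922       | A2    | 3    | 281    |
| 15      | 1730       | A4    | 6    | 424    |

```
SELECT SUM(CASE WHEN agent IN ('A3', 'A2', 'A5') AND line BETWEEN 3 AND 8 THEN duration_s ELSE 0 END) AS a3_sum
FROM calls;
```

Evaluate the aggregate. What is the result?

6534

call_id=7: ✗
call_id=8: ✗
call_id=9: ✗
call_id=10: ✓ → 105
call_id=11: ✗
call_id=12: ✓ → 964
call_id=13: ✓ → 3543
call_id=14: ✓ → 1922
call_id=15: ✗
a3_sum = 105 + 964 + 3543 + 1922 = 6534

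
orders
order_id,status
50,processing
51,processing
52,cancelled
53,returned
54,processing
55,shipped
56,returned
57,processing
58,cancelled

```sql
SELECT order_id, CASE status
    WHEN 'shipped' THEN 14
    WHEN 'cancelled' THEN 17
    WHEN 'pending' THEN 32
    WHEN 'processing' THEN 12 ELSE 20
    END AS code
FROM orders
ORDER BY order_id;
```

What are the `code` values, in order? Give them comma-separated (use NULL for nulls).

12, 12, 17, 20, 12, 14, 20, 12, 17

order_id=50: status='processing' → 12
order_id=51: status='processing' → 12
order_id=52: status='cancelled' → 17
order_id=53: ELSE → 20
order_id=54: status='processing' → 12
order_id=55: status='shipped' → 14
order_id=56: ELSE → 20
order_id=57: status='processing' → 12
order_id=58: status='cancelled' → 17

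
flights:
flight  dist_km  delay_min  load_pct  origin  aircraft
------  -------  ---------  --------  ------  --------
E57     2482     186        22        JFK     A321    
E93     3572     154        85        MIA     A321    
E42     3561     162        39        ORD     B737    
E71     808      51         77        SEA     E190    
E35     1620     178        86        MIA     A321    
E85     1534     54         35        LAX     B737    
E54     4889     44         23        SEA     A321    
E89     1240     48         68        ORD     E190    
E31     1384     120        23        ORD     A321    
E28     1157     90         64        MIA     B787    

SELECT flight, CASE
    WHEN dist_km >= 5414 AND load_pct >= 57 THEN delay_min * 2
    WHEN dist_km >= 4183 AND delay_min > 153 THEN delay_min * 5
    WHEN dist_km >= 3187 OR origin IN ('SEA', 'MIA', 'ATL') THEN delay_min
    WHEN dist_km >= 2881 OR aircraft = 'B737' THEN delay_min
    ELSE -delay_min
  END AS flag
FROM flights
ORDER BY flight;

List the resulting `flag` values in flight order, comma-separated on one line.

90, -120, 178, 162, 44, -186, 51, 54, -48, 154

flight=E28: dist_km >= 3187 OR origin IN ('SEA', 'MIA', 'ATL') → 90
flight=E31: ELSE → -120
flight=E35: dist_km >= 3187 OR origin IN ('SEA', 'MIA', 'ATL') → 178
flight=E42: dist_km >= 3187 OR origin IN ('SEA', 'MIA', 'ATL') → 162
flight=E54: dist_km >= 3187 OR origin IN ('SEA', 'MIA', 'ATL') → 44
flight=E57: ELSE → -186
flight=E71: dist_km >= 3187 OR origin IN ('SEA', 'MIA', 'ATL') → 51
flight=E85: dist_km >= 2881 OR aircraft = 'B737' → 54
flight=E89: ELSE → -48
flight=E93: dist_km >= 3187 OR origin IN ('SEA', 'MIA', 'ATL') → 154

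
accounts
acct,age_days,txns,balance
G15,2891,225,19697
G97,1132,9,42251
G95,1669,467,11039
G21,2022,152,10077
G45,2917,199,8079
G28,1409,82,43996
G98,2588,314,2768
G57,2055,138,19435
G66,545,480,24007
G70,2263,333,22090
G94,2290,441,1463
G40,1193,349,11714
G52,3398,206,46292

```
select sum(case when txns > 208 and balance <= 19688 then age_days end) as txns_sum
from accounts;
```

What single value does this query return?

7740

acct=G15: ✗
acct=G97: ✗
acct=G95: ✓ → 1669
acct=G21: ✗
acct=G45: ✗
acct=G28: ✗
acct=G98: ✓ → 2588
acct=G57: ✗
acct=G66: ✗
acct=G70: ✗
acct=G94: ✓ → 2290
acct=G40: ✓ → 1193
acct=G52: ✗
txns_sum = 1669 + 2588 + 2290 + 1193 = 7740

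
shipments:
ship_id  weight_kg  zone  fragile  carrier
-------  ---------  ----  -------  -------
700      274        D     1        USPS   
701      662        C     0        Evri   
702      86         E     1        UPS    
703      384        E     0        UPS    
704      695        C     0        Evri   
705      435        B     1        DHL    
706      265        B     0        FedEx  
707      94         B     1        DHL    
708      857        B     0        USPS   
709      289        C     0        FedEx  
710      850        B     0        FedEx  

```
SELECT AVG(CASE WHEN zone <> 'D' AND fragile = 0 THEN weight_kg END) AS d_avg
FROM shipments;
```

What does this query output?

ship_id=700: ✗
ship_id=701: ✓ → 662
ship_id=702: ✗
ship_id=703: ✓ → 384
ship_id=704: ✓ → 695
ship_id=705: ✗
ship_id=706: ✓ → 265
ship_id=707: ✗
ship_id=708: ✓ → 857
ship_id=709: ✓ → 289
ship_id=710: ✓ → 850
d_avg = (662 + 384 + 695 + 265 + 857 + 289 + 850) / 7 = 571.7142857143

571.7142857143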